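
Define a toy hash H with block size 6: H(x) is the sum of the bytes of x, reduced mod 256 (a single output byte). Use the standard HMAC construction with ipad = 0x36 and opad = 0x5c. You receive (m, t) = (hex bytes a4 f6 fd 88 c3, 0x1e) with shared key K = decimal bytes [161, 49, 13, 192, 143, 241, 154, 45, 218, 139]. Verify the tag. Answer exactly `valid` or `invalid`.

invalid

Key decimal bytes [161, 49, 13, 192, 143, 241, 154, 45, 218, 139] = a1 31 0d c0 8f f1 9a 2d da 8b is 10 bytes > B = 6, so hash it first: H(key) = 4b, then zero-pad to 6 bytes: K' = 4b 00 00 00 00 00.
K' ⊕ ipad = 7d 36 36 36 36 36; K' ⊕ opad = 17 5c 5c 5c 5c 5c.
Inner hash: sum = 125+54+54+54+54+54+164+246+253+136+195 = 1389; mod 256 = 109 → 6d.
Outer hash (recomputed tag): sum = 23+92+92+92+92+92+109 = 592; mod 256 = 80 → 50.
Recomputed tag = 50; claimed = 1e → mismatch.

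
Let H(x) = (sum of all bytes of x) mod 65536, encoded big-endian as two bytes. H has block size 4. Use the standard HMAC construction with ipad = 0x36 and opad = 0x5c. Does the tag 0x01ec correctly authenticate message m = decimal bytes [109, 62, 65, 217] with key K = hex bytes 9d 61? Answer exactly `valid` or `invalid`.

valid

Key hex bytes 9d 61 is 2 bytes ≤ B = 4; zero-pad to 4 bytes: K' = 9d 61 00 00.
K' ⊕ ipad = ab 57 36 36; K' ⊕ opad = c1 3d 5c 5c.
Inner hash: sum = 171+87+54+54+109+62+65+217 = 819 → 03 33.
Outer hash (recomputed tag): sum = 193+61+92+92+3+51 = 492 → 01 ec.
Recomputed tag = 01ec; claimed = 01ec → match.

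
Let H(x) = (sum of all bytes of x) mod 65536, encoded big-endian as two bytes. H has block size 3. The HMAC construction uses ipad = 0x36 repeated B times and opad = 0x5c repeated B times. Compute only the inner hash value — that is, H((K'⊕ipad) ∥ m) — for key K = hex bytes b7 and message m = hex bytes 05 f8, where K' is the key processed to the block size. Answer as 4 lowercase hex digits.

Key hex bytes b7 is 1 byte ≤ B = 3; zero-pad to 3 bytes: K' = b7 00 00.
K' ⊕ ipad = 81 36 36.
Inner input = 81 36 36 ∥ 05 f8.
Inner hash: sum = 129+54+54+5+248 = 490 → 01 ea.

01ea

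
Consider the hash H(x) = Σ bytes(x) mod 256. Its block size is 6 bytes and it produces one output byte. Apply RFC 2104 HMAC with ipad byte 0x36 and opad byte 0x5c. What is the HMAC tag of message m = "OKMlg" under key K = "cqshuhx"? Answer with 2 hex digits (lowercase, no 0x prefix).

Key "cqshuhx" = 63 71 73 68 75 68 78 is 7 bytes > B = 6, so hash it first: H(key) = 04, then zero-pad to 6 bytes: K' = 04 00 00 00 00 00.
K' ⊕ ipad = 32 36 36 36 36 36.  K' ⊕ opad = 58 5c 5c 5c 5c 5c.
Inner input = (K'⊕ipad) ∥ m = 32 36 36 36 36 36 ∥ 4f 4b 4d 6c 67.
Inner hash: sum = 50+54+54+54+54+54+79+75+77+108+103 = 762; mod 256 = 250 → fa.
Outer input = (K'⊕opad) ∥ inner = 58 5c 5c 5c 5c 5c ∥ fa.
Outer hash (tag): sum = 88+92+92+92+92+92+250 = 798; mod 256 = 30 → 1e.

1e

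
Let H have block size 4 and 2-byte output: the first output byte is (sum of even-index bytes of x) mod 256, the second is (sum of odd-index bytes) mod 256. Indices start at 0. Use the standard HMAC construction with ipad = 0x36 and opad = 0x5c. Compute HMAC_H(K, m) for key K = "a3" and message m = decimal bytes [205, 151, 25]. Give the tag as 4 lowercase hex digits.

0c9d

Key "a3" = 61 33 is 2 bytes ≤ B = 4; zero-pad to 4 bytes: K' = 61 33 00 00.
K' ⊕ ipad = 57 05 36 36.  K' ⊕ opad = 3d 6f 5c 5c.
Inner input = (K'⊕ipad) ∥ m = 57 05 36 36 ∥ cd 97 19.
Inner hash: even-index sum = 371 mod 256 = 115; odd-index sum = 210 mod 256 = 210 → 73 d2.
Outer input = (K'⊕opad) ∥ inner = 3d 6f 5c 5c ∥ 73 d2.
Outer hash (tag): even-index sum = 268 mod 256 = 12; odd-index sum = 413 mod 256 = 157 → 0c 9d.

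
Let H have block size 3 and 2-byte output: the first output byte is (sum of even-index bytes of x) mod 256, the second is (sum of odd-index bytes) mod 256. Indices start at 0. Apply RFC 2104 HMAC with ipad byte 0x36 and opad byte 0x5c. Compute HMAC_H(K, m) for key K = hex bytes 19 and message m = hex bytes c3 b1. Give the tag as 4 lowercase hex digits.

Key hex bytes 19 is 1 byte ≤ B = 3; zero-pad to 3 bytes: K' = 19 00 00.
K' ⊕ ipad = 2f 36 36.  K' ⊕ opad = 45 5c 5c.
Inner input = (K'⊕ipad) ∥ m = 2f 36 36 ∥ c3 b1.
Inner hash: even-index sum = 278 mod 256 = 22; odd-index sum = 249 mod 256 = 249 → 16 f9.
Outer input = (K'⊕opad) ∥ inner = 45 5c 5c ∥ 16 f9.
Outer hash (tag): even-index sum = 410 mod 256 = 154; odd-index sum = 114 mod 256 = 114 → 9a 72.

9a72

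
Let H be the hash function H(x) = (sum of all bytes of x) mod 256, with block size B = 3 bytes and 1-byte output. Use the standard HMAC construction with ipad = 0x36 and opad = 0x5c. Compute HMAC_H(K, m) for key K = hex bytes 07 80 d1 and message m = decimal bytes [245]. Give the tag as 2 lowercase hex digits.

87

Key hex bytes 07 80 d1 is exactly B = 3 bytes: K' = 07 80 d1.
K' ⊕ ipad = 31 b6 e7.  K' ⊕ opad = 5b dc 8d.
Inner input = (K'⊕ipad) ∥ m = 31 b6 e7 ∥ f5.
Inner hash: sum = 49+182+231+245 = 707; mod 256 = 195 → c3.
Outer input = (K'⊕opad) ∥ inner = 5b dc 8d ∥ c3.
Outer hash (tag): sum = 91+220+141+195 = 647; mod 256 = 135 → 87.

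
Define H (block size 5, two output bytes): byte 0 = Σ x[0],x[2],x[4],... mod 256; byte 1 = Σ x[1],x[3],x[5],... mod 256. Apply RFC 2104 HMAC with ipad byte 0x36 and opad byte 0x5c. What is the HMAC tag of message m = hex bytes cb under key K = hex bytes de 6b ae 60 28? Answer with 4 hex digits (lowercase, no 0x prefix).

Key hex bytes de 6b ae 60 28 is exactly B = 5 bytes: K' = de 6b ae 60 28.
K' ⊕ ipad = e8 5d 98 56 1e.  K' ⊕ opad = 82 37 f2 3c 74.
Inner input = (K'⊕ipad) ∥ m = e8 5d 98 56 1e ∥ cb.
Inner hash: even-index sum = 414 mod 256 = 158; odd-index sum = 382 mod 256 = 126 → 9e 7e.
Outer input = (K'⊕opad) ∥ inner = 82 37 f2 3c 74 ∥ 9e 7e.
Outer hash (tag): even-index sum = 614 mod 256 = 102; odd-index sum = 273 mod 256 = 17 → 66 11.

6611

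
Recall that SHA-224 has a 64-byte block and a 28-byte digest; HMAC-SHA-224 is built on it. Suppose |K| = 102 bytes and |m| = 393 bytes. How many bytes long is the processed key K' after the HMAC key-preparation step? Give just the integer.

64

Key is 102 > 64 bytes, so it is hashed to 28 bytes then zero-padded to 64: |K'| = 64.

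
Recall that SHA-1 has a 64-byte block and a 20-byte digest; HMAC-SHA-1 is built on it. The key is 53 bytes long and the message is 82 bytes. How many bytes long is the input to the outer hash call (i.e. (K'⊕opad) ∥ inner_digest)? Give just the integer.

Key is 53 ≤ 64 bytes, zero-padded: |K'| = 64.
Outer input = (K'⊕opad) ∥ H(inner) → 64 + 20 = 84 bytes.

84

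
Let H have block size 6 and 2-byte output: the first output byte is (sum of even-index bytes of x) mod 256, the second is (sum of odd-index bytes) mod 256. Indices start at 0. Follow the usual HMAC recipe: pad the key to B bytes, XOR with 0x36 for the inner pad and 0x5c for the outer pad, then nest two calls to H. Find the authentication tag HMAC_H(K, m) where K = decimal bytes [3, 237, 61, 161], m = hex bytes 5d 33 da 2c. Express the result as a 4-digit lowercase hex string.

c911

Key decimal bytes [3, 237, 61, 161] = 03 ed 3d a1 is 4 bytes ≤ B = 6; zero-pad to 6 bytes: K' = 03 ed 3d a1 00 00.
K' ⊕ ipad = 35 db 0b 97 36 36.  K' ⊕ opad = 5f b1 61 fd 5c 5c.
Inner input = (K'⊕ipad) ∥ m = 35 db 0b 97 36 36 ∥ 5d 33 da 2c.
Inner hash: even-index sum = 429 mod 256 = 173; odd-index sum = 519 mod 256 = 7 → ad 07.
Outer input = (K'⊕opad) ∥ inner = 5f b1 61 fd 5c 5c ∥ ad 07.
Outer hash (tag): even-index sum = 457 mod 256 = 201; odd-index sum = 529 mod 256 = 17 → c9 11.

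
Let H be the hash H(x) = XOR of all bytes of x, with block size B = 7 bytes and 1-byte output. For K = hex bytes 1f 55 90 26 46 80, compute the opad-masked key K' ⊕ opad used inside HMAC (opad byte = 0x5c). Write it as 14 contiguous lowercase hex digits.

Key hex bytes 1f 55 90 26 46 80 is 6 bytes ≤ B = 7; zero-pad to 7 bytes: K' = 1f 55 90 26 46 80 00.
XOR each byte with 0x5c: 1f⊕5c=43, 55⊕5c=09, 90⊕5c=cc, 26⊕5c=7a, 46⊕5c=1a, 80⊕5c=dc, 00⊕5c=5c.

4309cc7a1adc5c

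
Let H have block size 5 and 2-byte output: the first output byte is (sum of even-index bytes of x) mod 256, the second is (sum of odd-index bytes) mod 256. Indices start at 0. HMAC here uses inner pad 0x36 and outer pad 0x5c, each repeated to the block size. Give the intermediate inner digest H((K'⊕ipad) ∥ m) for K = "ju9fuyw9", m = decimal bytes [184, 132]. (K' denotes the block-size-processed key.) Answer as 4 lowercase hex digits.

a9a9

Key "ju9fuyw9" = 6a 75 39 66 75 79 77 39 is 8 bytes > B = 5, so hash it first: H(key) = 8f 8d, then zero-pad to 5 bytes: K' = 8f 8d 00 00 00.
K' ⊕ ipad = b9 bb 36 36 36.
Inner input = b9 bb 36 36 36 ∥ b8 84.
Inner hash: even-index sum = 425 mod 256 = 169; odd-index sum = 425 mod 256 = 169 → a9 a9.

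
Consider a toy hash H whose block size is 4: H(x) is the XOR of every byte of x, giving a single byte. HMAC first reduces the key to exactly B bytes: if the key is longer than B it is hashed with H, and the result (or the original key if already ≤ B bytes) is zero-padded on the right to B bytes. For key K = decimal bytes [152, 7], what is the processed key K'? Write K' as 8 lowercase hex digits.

98070000

Key decimal bytes [152, 7] = 98 07 is 2 bytes ≤ B = 4; zero-pad to 4 bytes: K' = 98 07 00 00.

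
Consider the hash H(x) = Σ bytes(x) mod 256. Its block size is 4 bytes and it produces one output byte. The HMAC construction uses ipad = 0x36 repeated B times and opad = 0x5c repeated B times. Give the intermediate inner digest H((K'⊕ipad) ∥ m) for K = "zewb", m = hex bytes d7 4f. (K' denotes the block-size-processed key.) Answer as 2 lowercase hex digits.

5a

Key "zewb" = 7a 65 77 62 is exactly B = 4 bytes: K' = 7a 65 77 62.
K' ⊕ ipad = 4c 53 41 54.
Inner input = 4c 53 41 54 ∥ d7 4f.
Inner hash: sum = 76+83+65+84+215+79 = 602; mod 256 = 90 → 5a.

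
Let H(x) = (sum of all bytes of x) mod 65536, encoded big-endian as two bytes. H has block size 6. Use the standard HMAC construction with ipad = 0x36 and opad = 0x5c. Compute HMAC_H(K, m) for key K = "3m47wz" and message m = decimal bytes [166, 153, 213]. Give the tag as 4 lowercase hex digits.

01cb

Key "3m47wz" = 33 6d 34 37 77 7a is exactly B = 6 bytes: K' = 33 6d 34 37 77 7a.
K' ⊕ ipad = 05 5b 02 01 41 4c.  K' ⊕ opad = 6f 31 68 6b 2b 26.
Inner input = (K'⊕ipad) ∥ m = 05 5b 02 01 41 4c ∥ a6 99 d5.
Inner hash: sum = 5+91+2+1+65+76+166+153+213 = 772 → 03 04.
Outer input = (K'⊕opad) ∥ inner = 6f 31 68 6b 2b 26 ∥ 03 04.
Outer hash (tag): sum = 111+49+104+107+43+38+3+4 = 459 → 01 cb.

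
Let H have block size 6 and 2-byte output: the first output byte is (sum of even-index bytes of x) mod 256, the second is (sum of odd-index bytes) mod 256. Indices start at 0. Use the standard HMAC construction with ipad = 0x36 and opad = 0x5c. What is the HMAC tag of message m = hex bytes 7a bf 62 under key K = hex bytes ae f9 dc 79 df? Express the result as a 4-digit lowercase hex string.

3c39

Key hex bytes ae f9 dc 79 df is 5 bytes ≤ B = 6; zero-pad to 6 bytes: K' = ae f9 dc 79 df 00.
K' ⊕ ipad = 98 cf ea 4f e9 36.  K' ⊕ opad = f2 a5 80 25 83 5c.
Inner input = (K'⊕ipad) ∥ m = 98 cf ea 4f e9 36 ∥ 7a bf 62.
Inner hash: even-index sum = 839 mod 256 = 71; odd-index sum = 531 mod 256 = 19 → 47 13.
Outer input = (K'⊕opad) ∥ inner = f2 a5 80 25 83 5c ∥ 47 13.
Outer hash (tag): even-index sum = 572 mod 256 = 60; odd-index sum = 313 mod 256 = 57 → 3c 39.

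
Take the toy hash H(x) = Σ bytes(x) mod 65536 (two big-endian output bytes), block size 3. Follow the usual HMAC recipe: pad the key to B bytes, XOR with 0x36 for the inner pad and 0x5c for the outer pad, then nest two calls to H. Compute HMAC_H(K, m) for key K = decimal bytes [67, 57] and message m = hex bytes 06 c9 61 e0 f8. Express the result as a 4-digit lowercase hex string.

Key decimal bytes [67, 57] = 43 39 is 2 bytes ≤ B = 3; zero-pad to 3 bytes: K' = 43 39 00.
K' ⊕ ipad = 75 0f 36.  K' ⊕ opad = 1f 65 5c.
Inner input = (K'⊕ipad) ∥ m = 75 0f 36 ∥ 06 c9 61 e0 f8.
Inner hash: sum = 117+15+54+6+201+97+224+248 = 962 → 03 c2.
Outer input = (K'⊕opad) ∥ inner = 1f 65 5c ∥ 03 c2.
Outer hash (tag): sum = 31+101+92+3+194 = 421 → 01 a5.

01a5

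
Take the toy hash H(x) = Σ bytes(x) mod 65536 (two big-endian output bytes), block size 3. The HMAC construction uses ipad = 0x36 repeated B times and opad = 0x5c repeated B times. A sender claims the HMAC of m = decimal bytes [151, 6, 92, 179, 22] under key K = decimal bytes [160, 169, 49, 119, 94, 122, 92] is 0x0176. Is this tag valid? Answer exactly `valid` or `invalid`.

valid

Key decimal bytes [160, 169, 49, 119, 94, 122, 92] = a0 a9 31 77 5e 7a 5c is 7 bytes > B = 3, so hash it first: H(key) = 03 25, then zero-pad to 3 bytes: K' = 03 25 00.
K' ⊕ ipad = 35 13 36; K' ⊕ opad = 5f 79 5c.
Inner hash: sum = 53+19+54+151+6+92+179+22 = 576 → 02 40.
Outer hash (recomputed tag): sum = 95+121+92+2+64 = 374 → 01 76.
Recomputed tag = 0176; claimed = 0176 → match.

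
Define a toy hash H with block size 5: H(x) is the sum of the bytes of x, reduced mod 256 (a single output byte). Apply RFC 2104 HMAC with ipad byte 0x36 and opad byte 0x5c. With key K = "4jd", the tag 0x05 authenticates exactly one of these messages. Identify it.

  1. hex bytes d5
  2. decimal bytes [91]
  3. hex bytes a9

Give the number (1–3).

Key "4jd" = 34 6a 64 is 3 bytes ≤ B = 5; zero-pad to 5 bytes: K' = 34 6a 64 00 00.
K' ⊕ ipad = 02 5c 52 36 36; K' ⊕ opad = 68 36 38 5c 5c.
m1: inner = H(02 5c 52 36 36 d5) = f1; tag = H(68 36 38 5c 5c f1) = 7f
m2: inner = H(02 5c 52 36 36 5b) = 77; tag = H(68 36 38 5c 5c 77) = 05 ← matches
m3: inner = H(02 5c 52 36 36 a9) = c5; tag = H(68 36 38 5c 5c c5) = 53

2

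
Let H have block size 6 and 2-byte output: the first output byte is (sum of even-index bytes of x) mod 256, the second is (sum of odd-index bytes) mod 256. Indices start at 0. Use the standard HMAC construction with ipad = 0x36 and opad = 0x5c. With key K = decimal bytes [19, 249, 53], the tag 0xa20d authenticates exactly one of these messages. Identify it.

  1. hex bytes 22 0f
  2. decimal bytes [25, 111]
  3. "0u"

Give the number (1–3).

Key decimal bytes [19, 249, 53] = 13 f9 35 is 3 bytes ≤ B = 6; zero-pad to 6 bytes: K' = 13 f9 35 00 00 00.
K' ⊕ ipad = 25 cf 03 36 36 36; K' ⊕ opad = 4f a5 69 5c 5c 5c.
m1: inner = H(25 cf 03 36 36 36 22 0f) = 80 4a; tag = H(4f a5 69 5c 5c 5c 80 4a) = 94a7
m2: inner = H(25 cf 03 36 36 36 19 6f) = 77 aa; tag = H(4f a5 69 5c 5c 5c 77 aa) = 8b07
m3: inner = H(25 cf 03 36 36 36 30 75) = 8e b0; tag = H(4f a5 69 5c 5c 5c 8e b0) = a20d ← matches

3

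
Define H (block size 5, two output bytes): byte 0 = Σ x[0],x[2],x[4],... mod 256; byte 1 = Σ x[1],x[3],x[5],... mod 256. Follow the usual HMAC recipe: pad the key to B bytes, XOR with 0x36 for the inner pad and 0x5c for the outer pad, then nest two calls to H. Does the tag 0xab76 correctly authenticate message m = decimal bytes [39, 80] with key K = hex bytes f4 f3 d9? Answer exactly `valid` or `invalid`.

Key hex bytes f4 f3 d9 is 3 bytes ≤ B = 5; zero-pad to 5 bytes: K' = f4 f3 d9 00 00.
K' ⊕ ipad = c2 c5 ef 36 36; K' ⊕ opad = a8 af 85 5c 5c.
Inner hash: even-index sum = 567 mod 256 = 55; odd-index sum = 290 mod 256 = 34 → 37 22.
Outer hash (recomputed tag): even-index sum = 427 mod 256 = 171; odd-index sum = 322 mod 256 = 66 → ab 42.
Recomputed tag = ab42; claimed = ab76 → mismatch.

invalid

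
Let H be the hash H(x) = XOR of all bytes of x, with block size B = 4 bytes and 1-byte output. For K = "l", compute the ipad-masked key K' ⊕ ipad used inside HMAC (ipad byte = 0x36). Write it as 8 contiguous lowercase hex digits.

5a363636

Key "l" = 6c is 1 byte ≤ B = 4; zero-pad to 4 bytes: K' = 6c 00 00 00.
XOR each byte with 0x36: 6c⊕36=5a, 00⊕36=36, 00⊕36=36, 00⊕36=36.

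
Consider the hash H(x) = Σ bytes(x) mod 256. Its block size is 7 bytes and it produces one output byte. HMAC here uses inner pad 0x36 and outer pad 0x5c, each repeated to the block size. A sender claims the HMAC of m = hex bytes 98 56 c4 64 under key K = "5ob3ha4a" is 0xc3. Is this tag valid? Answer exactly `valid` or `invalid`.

Key "5ob3ha4a" = 35 6f 62 33 68 61 34 61 is 8 bytes > B = 7, so hash it first: H(key) = 97, then zero-pad to 7 bytes: K' = 97 00 00 00 00 00 00.
K' ⊕ ipad = a1 36 36 36 36 36 36; K' ⊕ opad = cb 5c 5c 5c 5c 5c 5c.
Inner hash: sum = 161+54+54+54+54+54+54+152+86+196+100 = 1019; mod 256 = 251 → fb.
Outer hash (recomputed tag): sum = 203+92+92+92+92+92+92+251 = 1006; mod 256 = 238 → ee.
Recomputed tag = ee; claimed = c3 → mismatch.

invalid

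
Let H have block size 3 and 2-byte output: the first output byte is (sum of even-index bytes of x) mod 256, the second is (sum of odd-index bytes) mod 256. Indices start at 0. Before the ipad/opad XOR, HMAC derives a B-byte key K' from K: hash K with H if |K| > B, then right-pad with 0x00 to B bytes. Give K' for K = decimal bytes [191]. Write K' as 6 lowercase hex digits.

bf0000

Key decimal bytes [191] = bf is 1 byte ≤ B = 3; zero-pad to 3 bytes: K' = bf 00 00.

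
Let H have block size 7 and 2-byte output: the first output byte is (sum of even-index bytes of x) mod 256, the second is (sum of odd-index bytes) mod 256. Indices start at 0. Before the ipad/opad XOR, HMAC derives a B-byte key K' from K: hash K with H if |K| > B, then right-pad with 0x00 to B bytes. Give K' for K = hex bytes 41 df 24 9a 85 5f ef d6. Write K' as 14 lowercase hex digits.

|K| = 8 > B = 7, so first hash the key.
H(K): even-index sum = 473 mod 256 = 217; odd-index sum = 686 mod 256 = 174 → d9 ae.
Zero-pad H(K) = d9 ae to 7 bytes: K' = d9 ae 00 00 00 00 00.

d9ae0000000000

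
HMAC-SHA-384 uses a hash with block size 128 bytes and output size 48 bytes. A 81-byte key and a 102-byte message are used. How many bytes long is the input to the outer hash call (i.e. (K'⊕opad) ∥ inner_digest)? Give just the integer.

176

Key is 81 ≤ 128 bytes, zero-padded: |K'| = 128.
Outer input = (K'⊕opad) ∥ H(inner) → 128 + 48 = 176 bytes.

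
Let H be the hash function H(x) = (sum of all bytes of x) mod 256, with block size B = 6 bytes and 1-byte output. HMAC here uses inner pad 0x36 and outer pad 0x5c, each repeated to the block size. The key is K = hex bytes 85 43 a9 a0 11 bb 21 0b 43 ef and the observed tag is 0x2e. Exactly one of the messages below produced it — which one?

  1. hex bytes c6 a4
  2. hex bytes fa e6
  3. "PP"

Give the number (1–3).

2

Key hex bytes 85 43 a9 a0 11 bb 21 0b 43 ef is 10 bytes > B = 6, so hash it first: H(key) = 3b, then zero-pad to 6 bytes: K' = 3b 00 00 00 00 00.
K' ⊕ ipad = 0d 36 36 36 36 36; K' ⊕ opad = 67 5c 5c 5c 5c 5c.
m1: inner = H(0d 36 36 36 36 36 c6 a4) = 85; tag = H(67 5c 5c 5c 5c 5c 85) = b8
m2: inner = H(0d 36 36 36 36 36 fa e6) = fb; tag = H(67 5c 5c 5c 5c 5c fb) = 2e ← matches
m3: inner = H(0d 36 36 36 36 36 50 50) = bb; tag = H(67 5c 5c 5c 5c 5c bb) = ee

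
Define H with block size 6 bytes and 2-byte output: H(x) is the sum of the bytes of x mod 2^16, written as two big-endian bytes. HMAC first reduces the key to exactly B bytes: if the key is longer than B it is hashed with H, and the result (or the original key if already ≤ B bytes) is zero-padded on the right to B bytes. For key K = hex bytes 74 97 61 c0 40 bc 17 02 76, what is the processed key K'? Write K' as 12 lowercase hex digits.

03b700000000

|K| = 9 > B = 6, so first hash the key.
H(K): sum = 116+151+97+192+64+188+23+2+118 = 951 → 03 b7.
Zero-pad H(K) = 03 b7 to 6 bytes: K' = 03 b7 00 00 00 00.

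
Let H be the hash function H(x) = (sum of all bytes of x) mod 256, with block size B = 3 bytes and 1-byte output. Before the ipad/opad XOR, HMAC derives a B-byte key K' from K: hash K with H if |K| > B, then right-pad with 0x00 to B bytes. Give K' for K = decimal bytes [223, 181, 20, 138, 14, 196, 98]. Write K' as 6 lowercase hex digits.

|K| = 7 > B = 3, so first hash the key.
H(K): sum = 223+181+20+138+14+196+98 = 870; mod 256 = 102 → 66.
Zero-pad H(K) = 66 to 3 bytes: K' = 66 00 00.

660000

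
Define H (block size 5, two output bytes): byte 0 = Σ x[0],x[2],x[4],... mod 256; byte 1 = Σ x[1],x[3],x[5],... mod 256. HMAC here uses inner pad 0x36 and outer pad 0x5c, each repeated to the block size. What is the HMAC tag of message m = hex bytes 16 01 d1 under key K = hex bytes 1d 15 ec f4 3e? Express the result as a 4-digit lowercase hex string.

1fff

Key hex bytes 1d 15 ec f4 3e is exactly B = 5 bytes: K' = 1d 15 ec f4 3e.
K' ⊕ ipad = 2b 23 da c2 08.  K' ⊕ opad = 41 49 b0 a8 62.
Inner input = (K'⊕ipad) ∥ m = 2b 23 da c2 08 ∥ 16 01 d1.
Inner hash: even-index sum = 270 mod 256 = 14; odd-index sum = 460 mod 256 = 204 → 0e cc.
Outer input = (K'⊕opad) ∥ inner = 41 49 b0 a8 62 ∥ 0e cc.
Outer hash (tag): even-index sum = 543 mod 256 = 31; odd-index sum = 255 mod 256 = 255 → 1f ff.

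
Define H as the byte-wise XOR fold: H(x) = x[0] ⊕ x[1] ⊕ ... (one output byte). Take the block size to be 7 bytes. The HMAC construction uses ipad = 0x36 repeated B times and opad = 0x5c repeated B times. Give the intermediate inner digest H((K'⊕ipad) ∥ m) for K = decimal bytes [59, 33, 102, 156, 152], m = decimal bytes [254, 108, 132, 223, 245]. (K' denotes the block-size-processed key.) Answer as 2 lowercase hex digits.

Key decimal bytes [59, 33, 102, 156, 152] = 3b 21 66 9c 98 is 5 bytes ≤ B = 7; zero-pad to 7 bytes: K' = 3b 21 66 9c 98 00 00.
K' ⊕ ipad = 0d 17 50 aa ae 36 36.
Inner input = 0d 17 50 aa ae 36 36 ∥ fe 6c 84 df f5.
Inner hash: XOR 0d⊕17⊕50⊕aa⊕ae⊕36⊕36⊕fe⊕6c⊕84⊕df⊕f5 = 72.

72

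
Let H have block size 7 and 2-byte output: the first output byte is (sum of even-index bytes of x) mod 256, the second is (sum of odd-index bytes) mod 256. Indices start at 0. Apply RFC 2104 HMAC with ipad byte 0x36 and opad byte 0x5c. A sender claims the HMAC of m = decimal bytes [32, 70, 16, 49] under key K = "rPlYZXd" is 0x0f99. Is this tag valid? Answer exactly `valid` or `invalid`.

invalid

Key "rPlYZXd" = 72 50 6c 59 5a 58 64 is exactly B = 7 bytes: K' = 72 50 6c 59 5a 58 64.
K' ⊕ ipad = 44 66 5a 6f 6c 6e 52; K' ⊕ opad = 2e 0c 30 05 06 04 38.
Inner hash: even-index sum = 467 mod 256 = 211; odd-index sum = 371 mod 256 = 115 → d3 73.
Outer hash (recomputed tag): even-index sum = 271 mod 256 = 15; odd-index sum = 232 mod 256 = 232 → 0f e8.
Recomputed tag = 0fe8; claimed = 0f99 → mismatch.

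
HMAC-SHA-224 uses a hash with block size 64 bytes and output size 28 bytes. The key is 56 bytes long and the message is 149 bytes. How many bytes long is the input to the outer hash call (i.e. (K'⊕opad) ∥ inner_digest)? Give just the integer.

Key is 56 ≤ 64 bytes, zero-padded: |K'| = 64.
Outer input = (K'⊕opad) ∥ H(inner) → 64 + 28 = 92 bytes.

92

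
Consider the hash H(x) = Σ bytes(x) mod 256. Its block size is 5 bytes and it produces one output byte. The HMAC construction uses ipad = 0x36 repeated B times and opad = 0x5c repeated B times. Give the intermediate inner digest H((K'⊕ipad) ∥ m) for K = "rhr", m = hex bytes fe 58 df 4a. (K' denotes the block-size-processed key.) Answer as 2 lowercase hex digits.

Key "rhr" = 72 68 72 is 3 bytes ≤ B = 5; zero-pad to 5 bytes: K' = 72 68 72 00 00.
K' ⊕ ipad = 44 5e 44 36 36.
Inner input = 44 5e 44 36 36 ∥ fe 58 df 4a.
Inner hash: sum = 68+94+68+54+54+254+88+223+74 = 977; mod 256 = 209 → d1.

d1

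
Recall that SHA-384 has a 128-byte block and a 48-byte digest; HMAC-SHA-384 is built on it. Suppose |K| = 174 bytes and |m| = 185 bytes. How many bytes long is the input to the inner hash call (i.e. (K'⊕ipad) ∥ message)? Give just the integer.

313

Key is 174 > 128 bytes, so it is hashed to 48 bytes then zero-padded to 128: |K'| = 128.
Inner input = (K'⊕ipad) ∥ m → 128 + 185 = 313 bytes.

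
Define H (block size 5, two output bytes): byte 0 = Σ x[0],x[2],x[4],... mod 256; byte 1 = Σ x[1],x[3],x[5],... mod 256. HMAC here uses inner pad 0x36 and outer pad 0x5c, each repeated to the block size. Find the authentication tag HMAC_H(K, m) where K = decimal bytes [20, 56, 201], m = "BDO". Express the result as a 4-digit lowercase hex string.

Key decimal bytes [20, 56, 201] = 14 38 c9 is 3 bytes ≤ B = 5; zero-pad to 5 bytes: K' = 14 38 c9 00 00.
K' ⊕ ipad = 22 0e ff 36 36.  K' ⊕ opad = 48 64 95 5c 5c.
Inner input = (K'⊕ipad) ∥ m = 22 0e ff 36 36 ∥ 42 44 4f.
Inner hash: even-index sum = 411 mod 256 = 155; odd-index sum = 213 mod 256 = 213 → 9b d5.
Outer input = (K'⊕opad) ∥ inner = 48 64 95 5c 5c ∥ 9b d5.
Outer hash (tag): even-index sum = 526 mod 256 = 14; odd-index sum = 347 mod 256 = 91 → 0e 5b.

0e5b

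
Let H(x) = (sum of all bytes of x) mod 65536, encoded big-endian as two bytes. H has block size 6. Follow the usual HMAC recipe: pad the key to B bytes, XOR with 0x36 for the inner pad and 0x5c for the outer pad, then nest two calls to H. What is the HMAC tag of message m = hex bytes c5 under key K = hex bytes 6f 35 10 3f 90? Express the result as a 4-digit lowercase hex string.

Key hex bytes 6f 35 10 3f 90 is 5 bytes ≤ B = 6; zero-pad to 6 bytes: K' = 6f 35 10 3f 90 00.
K' ⊕ ipad = 59 03 26 09 a6 36.  K' ⊕ opad = 33 69 4c 63 cc 5c.
Inner input = (K'⊕ipad) ∥ m = 59 03 26 09 a6 36 ∥ c5.
Inner hash: sum = 89+3+38+9+166+54+197 = 556 → 02 2c.
Outer input = (K'⊕opad) ∥ inner = 33 69 4c 63 cc 5c ∥ 02 2c.
Outer hash (tag): sum = 51+105+76+99+204+92+2+44 = 673 → 02 a1.

02a1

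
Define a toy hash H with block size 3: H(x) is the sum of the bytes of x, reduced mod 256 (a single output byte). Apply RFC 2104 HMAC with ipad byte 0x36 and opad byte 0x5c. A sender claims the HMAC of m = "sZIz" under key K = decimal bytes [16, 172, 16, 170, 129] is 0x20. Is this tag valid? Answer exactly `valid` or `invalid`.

Key decimal bytes [16, 172, 16, 170, 129] = 10 ac 10 aa 81 is 5 bytes > B = 3, so hash it first: H(key) = f7, then zero-pad to 3 bytes: K' = f7 00 00.
K' ⊕ ipad = c1 36 36; K' ⊕ opad = ab 5c 5c.
Inner hash: sum = 193+54+54+115+90+73+122 = 701; mod 256 = 189 → bd.
Outer hash (recomputed tag): sum = 171+92+92+189 = 544; mod 256 = 32 → 20.
Recomputed tag = 20; claimed = 20 → match.

valid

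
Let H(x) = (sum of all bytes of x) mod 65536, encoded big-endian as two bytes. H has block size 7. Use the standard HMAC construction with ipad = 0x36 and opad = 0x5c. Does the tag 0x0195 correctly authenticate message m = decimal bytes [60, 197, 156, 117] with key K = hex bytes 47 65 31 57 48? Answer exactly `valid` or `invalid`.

Key hex bytes 47 65 31 57 48 is 5 bytes ≤ B = 7; zero-pad to 7 bytes: K' = 47 65 31 57 48 00 00.
K' ⊕ ipad = 71 53 07 61 7e 36 36; K' ⊕ opad = 1b 39 6d 0b 14 5c 5c.
Inner hash: sum = 113+83+7+97+126+54+54+60+197+156+117 = 1064 → 04 28.
Outer hash (recomputed tag): sum = 27+57+109+11+20+92+92+4+40 = 452 → 01 c4.
Recomputed tag = 01c4; claimed = 0195 → mismatch.

invalid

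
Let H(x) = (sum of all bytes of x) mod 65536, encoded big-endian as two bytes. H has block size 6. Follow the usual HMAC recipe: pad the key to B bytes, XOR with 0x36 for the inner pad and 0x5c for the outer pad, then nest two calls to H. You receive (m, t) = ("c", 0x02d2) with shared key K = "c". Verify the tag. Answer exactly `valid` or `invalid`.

valid

Key "c" = 63 is 1 byte ≤ B = 6; zero-pad to 6 bytes: K' = 63 00 00 00 00 00.
K' ⊕ ipad = 55 36 36 36 36 36; K' ⊕ opad = 3f 5c 5c 5c 5c 5c.
Inner hash: sum = 85+54+54+54+54+54+99 = 454 → 01 c6.
Outer hash (recomputed tag): sum = 63+92+92+92+92+92+1+198 = 722 → 02 d2.
Recomputed tag = 02d2; claimed = 02d2 → match.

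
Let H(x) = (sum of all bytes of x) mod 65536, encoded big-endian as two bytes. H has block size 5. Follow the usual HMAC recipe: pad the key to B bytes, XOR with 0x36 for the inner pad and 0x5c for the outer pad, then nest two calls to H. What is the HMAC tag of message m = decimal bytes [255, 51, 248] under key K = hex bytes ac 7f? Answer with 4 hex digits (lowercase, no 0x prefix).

Key hex bytes ac 7f is 2 bytes ≤ B = 5; zero-pad to 5 bytes: K' = ac 7f 00 00 00.
K' ⊕ ipad = 9a 49 36 36 36.  K' ⊕ opad = f0 23 5c 5c 5c.
Inner input = (K'⊕ipad) ∥ m = 9a 49 36 36 36 ∥ ff 33 f8.
Inner hash: sum = 154+73+54+54+54+255+51+248 = 943 → 03 af.
Outer input = (K'⊕opad) ∥ inner = f0 23 5c 5c 5c ∥ 03 af.
Outer hash (tag): sum = 240+35+92+92+92+3+175 = 729 → 02 d9.

02d9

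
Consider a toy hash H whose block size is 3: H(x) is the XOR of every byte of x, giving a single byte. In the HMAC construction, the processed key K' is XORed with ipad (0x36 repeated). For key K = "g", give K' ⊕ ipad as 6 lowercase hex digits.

513636

Key "g" = 67 is 1 byte ≤ B = 3; zero-pad to 3 bytes: K' = 67 00 00.
XOR each byte with 0x36: 67⊕36=51, 00⊕36=36, 00⊕36=36.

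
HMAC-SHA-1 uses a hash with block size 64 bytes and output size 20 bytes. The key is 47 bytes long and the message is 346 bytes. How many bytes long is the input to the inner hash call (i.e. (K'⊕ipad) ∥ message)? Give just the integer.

Key is 47 ≤ 64 bytes, zero-padded: |K'| = 64.
Inner input = (K'⊕ipad) ∥ m → 64 + 346 = 410 bytes.

410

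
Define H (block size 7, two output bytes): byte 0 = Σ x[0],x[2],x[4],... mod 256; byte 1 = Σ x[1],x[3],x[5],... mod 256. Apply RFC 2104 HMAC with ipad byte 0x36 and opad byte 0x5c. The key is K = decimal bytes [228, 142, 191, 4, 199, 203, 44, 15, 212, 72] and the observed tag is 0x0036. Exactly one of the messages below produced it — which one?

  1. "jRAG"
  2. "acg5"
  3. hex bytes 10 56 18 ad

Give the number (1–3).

2

Key decimal bytes [228, 142, 191, 4, 199, 203, 44, 15, 212, 72] = e4 8e bf 04 c7 cb 2c 0f d4 48 is 10 bytes > B = 7, so hash it first: H(key) = 6a b4, then zero-pad to 7 bytes: K' = 6a b4 00 00 00 00 00.
K' ⊕ ipad = 5c 82 36 36 36 36 36; K' ⊕ opad = 36 e8 5c 5c 5c 5c 5c.
m1: inner = H(5c 82 36 36 36 36 36 6a 52 41 47) = 97 99; tag = H(36 e8 5c 5c 5c 5c 5c 97 99) = e337
m2: inner = H(5c 82 36 36 36 36 36 61 63 67 35) = 96 b6; tag = H(36 e8 5c 5c 5c 5c 5c 96 b6) = 0036 ← matches
m3: inner = H(5c 82 36 36 36 36 36 10 56 18 ad) = 01 16; tag = H(36 e8 5c 5c 5c 5c 5c 01 16) = 60a1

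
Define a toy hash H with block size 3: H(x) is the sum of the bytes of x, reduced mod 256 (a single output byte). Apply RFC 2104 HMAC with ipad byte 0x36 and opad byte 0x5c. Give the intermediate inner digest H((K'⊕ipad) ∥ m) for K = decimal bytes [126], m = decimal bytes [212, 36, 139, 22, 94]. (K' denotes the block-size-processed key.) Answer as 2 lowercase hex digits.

Key decimal bytes [126] = 7e is 1 byte ≤ B = 3; zero-pad to 3 bytes: K' = 7e 00 00.
K' ⊕ ipad = 48 36 36.
Inner input = 48 36 36 ∥ d4 24 8b 16 5e.
Inner hash: sum = 72+54+54+212+36+139+22+94 = 683; mod 256 = 171 → ab.

ab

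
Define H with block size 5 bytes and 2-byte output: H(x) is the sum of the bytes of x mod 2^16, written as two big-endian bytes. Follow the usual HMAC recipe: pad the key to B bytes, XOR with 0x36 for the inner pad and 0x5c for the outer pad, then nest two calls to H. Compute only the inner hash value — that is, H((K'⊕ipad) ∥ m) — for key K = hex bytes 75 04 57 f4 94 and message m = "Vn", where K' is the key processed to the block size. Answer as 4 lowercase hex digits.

02fe

Key hex bytes 75 04 57 f4 94 is exactly B = 5 bytes: K' = 75 04 57 f4 94.
K' ⊕ ipad = 43 32 61 c2 a2.
Inner input = 43 32 61 c2 a2 ∥ 56 6e.
Inner hash: sum = 67+50+97+194+162+86+110 = 766 → 02 fe.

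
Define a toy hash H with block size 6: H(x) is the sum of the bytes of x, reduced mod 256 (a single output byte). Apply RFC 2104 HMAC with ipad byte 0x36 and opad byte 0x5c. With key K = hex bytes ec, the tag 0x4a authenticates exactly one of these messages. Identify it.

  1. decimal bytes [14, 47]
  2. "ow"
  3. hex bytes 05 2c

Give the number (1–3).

Key hex bytes ec is 1 byte ≤ B = 6; zero-pad to 6 bytes: K' = ec 00 00 00 00 00.
K' ⊕ ipad = da 36 36 36 36 36; K' ⊕ opad = b0 5c 5c 5c 5c 5c.
m1: inner = H(da 36 36 36 36 36 0e 2f) = 25; tag = H(b0 5c 5c 5c 5c 5c 25) = a1
m2: inner = H(da 36 36 36 36 36 6f 77) = ce; tag = H(b0 5c 5c 5c 5c 5c ce) = 4a ← matches
m3: inner = H(da 36 36 36 36 36 05 2c) = 19; tag = H(b0 5c 5c 5c 5c 5c 19) = 95

2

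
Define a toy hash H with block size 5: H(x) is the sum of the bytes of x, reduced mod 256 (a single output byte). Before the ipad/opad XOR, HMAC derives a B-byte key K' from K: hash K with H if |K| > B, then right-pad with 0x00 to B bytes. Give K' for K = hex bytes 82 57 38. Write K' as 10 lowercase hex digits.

Key hex bytes 82 57 38 is 3 bytes ≤ B = 5; zero-pad to 5 bytes: K' = 82 57 38 00 00.

8257380000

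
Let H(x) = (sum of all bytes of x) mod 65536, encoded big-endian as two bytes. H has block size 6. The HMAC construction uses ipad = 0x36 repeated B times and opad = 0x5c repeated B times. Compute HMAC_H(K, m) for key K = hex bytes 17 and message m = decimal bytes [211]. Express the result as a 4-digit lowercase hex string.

021b

Key hex bytes 17 is 1 byte ≤ B = 6; zero-pad to 6 bytes: K' = 17 00 00 00 00 00.
K' ⊕ ipad = 21 36 36 36 36 36.  K' ⊕ opad = 4b 5c 5c 5c 5c 5c.
Inner input = (K'⊕ipad) ∥ m = 21 36 36 36 36 36 ∥ d3.
Inner hash: sum = 33+54+54+54+54+54+211 = 514 → 02 02.
Outer input = (K'⊕opad) ∥ inner = 4b 5c 5c 5c 5c 5c ∥ 02 02.
Outer hash (tag): sum = 75+92+92+92+92+92+2+2 = 539 → 02 1b.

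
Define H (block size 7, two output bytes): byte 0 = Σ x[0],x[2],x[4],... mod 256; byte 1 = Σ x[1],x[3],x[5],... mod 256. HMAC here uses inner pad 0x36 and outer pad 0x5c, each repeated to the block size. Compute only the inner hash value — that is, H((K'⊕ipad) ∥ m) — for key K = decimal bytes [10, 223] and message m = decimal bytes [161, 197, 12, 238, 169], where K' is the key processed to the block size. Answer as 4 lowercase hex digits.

Key decimal bytes [10, 223] = 0a df is 2 bytes ≤ B = 7; zero-pad to 7 bytes: K' = 0a df 00 00 00 00 00.
K' ⊕ ipad = 3c e9 36 36 36 36 36.
Inner input = 3c e9 36 36 36 36 36 ∥ a1 c5 0c ee a9.
Inner hash: even-index sum = 657 mod 256 = 145; odd-index sum = 683 mod 256 = 171 → 91 ab.

91ab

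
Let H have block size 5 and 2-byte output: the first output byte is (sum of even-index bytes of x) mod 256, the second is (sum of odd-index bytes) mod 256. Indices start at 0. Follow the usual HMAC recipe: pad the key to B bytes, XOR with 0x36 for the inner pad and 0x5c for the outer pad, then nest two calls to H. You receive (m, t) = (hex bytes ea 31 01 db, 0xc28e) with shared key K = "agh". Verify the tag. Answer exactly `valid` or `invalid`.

invalid

Key "agh" = 61 67 68 is 3 bytes ≤ B = 5; zero-pad to 5 bytes: K' = 61 67 68 00 00.
K' ⊕ ipad = 57 51 5e 36 36; K' ⊕ opad = 3d 3b 34 5c 5c.
Inner hash: even-index sum = 503 mod 256 = 247; odd-index sum = 370 mod 256 = 114 → f7 72.
Outer hash (recomputed tag): even-index sum = 319 mod 256 = 63; odd-index sum = 398 mod 256 = 142 → 3f 8e.
Recomputed tag = 3f8e; claimed = c28e → mismatch.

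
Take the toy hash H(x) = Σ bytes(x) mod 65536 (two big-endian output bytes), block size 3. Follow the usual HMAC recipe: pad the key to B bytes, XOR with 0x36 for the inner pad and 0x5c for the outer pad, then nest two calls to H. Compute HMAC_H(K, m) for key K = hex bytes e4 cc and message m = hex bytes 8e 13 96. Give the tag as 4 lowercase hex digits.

01e0

Key hex bytes e4 cc is 2 bytes ≤ B = 3; zero-pad to 3 bytes: K' = e4 cc 00.
K' ⊕ ipad = d2 fa 36.  K' ⊕ opad = b8 90 5c.
Inner input = (K'⊕ipad) ∥ m = d2 fa 36 ∥ 8e 13 96.
Inner hash: sum = 210+250+54+142+19+150 = 825 → 03 39.
Outer input = (K'⊕opad) ∥ inner = b8 90 5c ∥ 03 39.
Outer hash (tag): sum = 184+144+92+3+57 = 480 → 01 e0.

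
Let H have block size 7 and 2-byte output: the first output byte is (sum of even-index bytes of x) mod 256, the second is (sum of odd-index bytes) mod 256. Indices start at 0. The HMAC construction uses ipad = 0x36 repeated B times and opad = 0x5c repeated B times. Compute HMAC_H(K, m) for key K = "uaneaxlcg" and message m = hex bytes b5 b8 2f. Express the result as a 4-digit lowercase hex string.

4630

Key "uaneaxlcg" = 75 61 6e 65 61 78 6c 63 67 is 9 bytes > B = 7, so hash it first: H(key) = 17 a1, then zero-pad to 7 bytes: K' = 17 a1 00 00 00 00 00.
K' ⊕ ipad = 21 97 36 36 36 36 36.  K' ⊕ opad = 4b fd 5c 5c 5c 5c 5c.
Inner input = (K'⊕ipad) ∥ m = 21 97 36 36 36 36 36 ∥ b5 b8 2f.
Inner hash: even-index sum = 379 mod 256 = 123; odd-index sum = 487 mod 256 = 231 → 7b e7.
Outer input = (K'⊕opad) ∥ inner = 4b fd 5c 5c 5c 5c 5c ∥ 7b e7.
Outer hash (tag): even-index sum = 582 mod 256 = 70; odd-index sum = 560 mod 256 = 48 → 46 30.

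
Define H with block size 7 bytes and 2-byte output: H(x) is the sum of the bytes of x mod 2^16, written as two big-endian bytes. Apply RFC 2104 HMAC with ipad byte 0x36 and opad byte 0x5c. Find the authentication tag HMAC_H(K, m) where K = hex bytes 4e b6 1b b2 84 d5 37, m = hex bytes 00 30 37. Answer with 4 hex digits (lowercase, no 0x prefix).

04a6

Key hex bytes 4e b6 1b b2 84 d5 37 is exactly B = 7 bytes: K' = 4e b6 1b b2 84 d5 37.
K' ⊕ ipad = 78 80 2d 84 b2 e3 01.  K' ⊕ opad = 12 ea 47 ee d8 89 6b.
Inner input = (K'⊕ipad) ∥ m = 78 80 2d 84 b2 e3 01 ∥ 00 30 37.
Inner hash: sum = 120+128+45+132+178+227+1+0+48+55 = 934 → 03 a6.
Outer input = (K'⊕opad) ∥ inner = 12 ea 47 ee d8 89 6b ∥ 03 a6.
Outer hash (tag): sum = 18+234+71+238+216+137+107+3+166 = 1190 → 04 a6.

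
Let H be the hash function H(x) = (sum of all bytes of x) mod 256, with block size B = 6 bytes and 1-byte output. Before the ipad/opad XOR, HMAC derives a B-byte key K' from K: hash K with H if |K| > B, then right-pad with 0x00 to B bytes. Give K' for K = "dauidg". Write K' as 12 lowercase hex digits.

Key "dauidg" = 64 61 75 69 64 67 is exactly B = 6 bytes: K' = 64 61 75 69 64 67.

646175696467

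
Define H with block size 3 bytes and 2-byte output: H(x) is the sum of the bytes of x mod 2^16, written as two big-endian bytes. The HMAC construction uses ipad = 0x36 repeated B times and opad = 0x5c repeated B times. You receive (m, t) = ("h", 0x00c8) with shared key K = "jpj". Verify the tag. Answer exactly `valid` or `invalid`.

Key "jpj" = 6a 70 6a is exactly B = 3 bytes: K' = 6a 70 6a.
K' ⊕ ipad = 5c 46 5c; K' ⊕ opad = 36 2c 36.
Inner hash: sum = 92+70+92+104 = 358 → 01 66.
Outer hash (recomputed tag): sum = 54+44+54+1+102 = 255 → 00 ff.
Recomputed tag = 00ff; claimed = 00c8 → mismatch.

invalid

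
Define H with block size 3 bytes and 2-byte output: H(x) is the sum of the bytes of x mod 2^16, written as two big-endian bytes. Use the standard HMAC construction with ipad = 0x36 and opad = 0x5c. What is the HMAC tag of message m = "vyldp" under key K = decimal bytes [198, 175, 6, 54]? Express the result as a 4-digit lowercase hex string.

Key decimal bytes [198, 175, 6, 54] = c6 af 06 36 is 4 bytes > B = 3, so hash it first: H(key) = 01 b1, then zero-pad to 3 bytes: K' = 01 b1 00.
K' ⊕ ipad = 37 87 36.  K' ⊕ opad = 5d ed 5c.
Inner input = (K'⊕ipad) ∥ m = 37 87 36 ∥ 76 79 6c 64 70.
Inner hash: sum = 55+135+54+118+121+108+100+112 = 803 → 03 23.
Outer input = (K'⊕opad) ∥ inner = 5d ed 5c ∥ 03 23.
Outer hash (tag): sum = 93+237+92+3+35 = 460 → 01 cc.

01cc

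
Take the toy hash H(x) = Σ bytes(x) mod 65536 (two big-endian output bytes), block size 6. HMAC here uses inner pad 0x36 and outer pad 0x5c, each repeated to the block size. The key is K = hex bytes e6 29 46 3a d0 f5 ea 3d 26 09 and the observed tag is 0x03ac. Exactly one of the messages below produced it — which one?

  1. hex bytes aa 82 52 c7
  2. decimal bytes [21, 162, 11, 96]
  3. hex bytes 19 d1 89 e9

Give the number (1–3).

1

Key hex bytes e6 29 46 3a d0 f5 ea 3d 26 09 is 10 bytes > B = 6, so hash it first: H(key) = 04 aa, then zero-pad to 6 bytes: K' = 04 aa 00 00 00 00.
K' ⊕ ipad = 32 9c 36 36 36 36; K' ⊕ opad = 58 f6 5c 5c 5c 5c.
m1: inner = H(32 9c 36 36 36 36 aa 82 52 c7) = 03 eb; tag = H(58 f6 5c 5c 5c 5c 03 eb) = 03ac ← matches
m2: inner = H(32 9c 36 36 36 36 15 a2 0b 60) = 02 c8; tag = H(58 f6 5c 5c 5c 5c 02 c8) = 0388
m3: inner = H(32 9c 36 36 36 36 19 d1 89 e9) = 04 02; tag = H(58 f6 5c 5c 5c 5c 04 02) = 02c4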